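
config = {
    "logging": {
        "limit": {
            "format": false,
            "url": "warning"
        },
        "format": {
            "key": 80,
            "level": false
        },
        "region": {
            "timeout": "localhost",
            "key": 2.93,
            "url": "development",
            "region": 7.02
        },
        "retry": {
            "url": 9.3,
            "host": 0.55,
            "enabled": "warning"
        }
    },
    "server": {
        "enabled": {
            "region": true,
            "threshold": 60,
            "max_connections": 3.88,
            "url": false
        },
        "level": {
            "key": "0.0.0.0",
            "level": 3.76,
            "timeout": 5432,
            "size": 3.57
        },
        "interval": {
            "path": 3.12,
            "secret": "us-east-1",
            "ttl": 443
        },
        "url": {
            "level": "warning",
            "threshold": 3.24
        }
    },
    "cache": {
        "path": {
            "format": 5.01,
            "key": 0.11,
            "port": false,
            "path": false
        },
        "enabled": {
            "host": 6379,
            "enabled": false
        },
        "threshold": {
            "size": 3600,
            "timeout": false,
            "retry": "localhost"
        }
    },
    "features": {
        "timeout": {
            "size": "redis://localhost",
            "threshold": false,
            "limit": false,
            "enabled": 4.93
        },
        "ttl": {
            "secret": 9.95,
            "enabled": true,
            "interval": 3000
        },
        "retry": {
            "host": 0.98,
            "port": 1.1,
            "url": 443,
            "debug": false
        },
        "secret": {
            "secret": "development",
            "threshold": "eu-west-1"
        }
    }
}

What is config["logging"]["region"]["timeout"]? "localhost"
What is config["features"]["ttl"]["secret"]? 9.95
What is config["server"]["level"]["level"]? 3.76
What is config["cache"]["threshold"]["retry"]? "localhost"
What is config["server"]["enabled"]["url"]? False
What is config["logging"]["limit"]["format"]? False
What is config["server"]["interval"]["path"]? 3.12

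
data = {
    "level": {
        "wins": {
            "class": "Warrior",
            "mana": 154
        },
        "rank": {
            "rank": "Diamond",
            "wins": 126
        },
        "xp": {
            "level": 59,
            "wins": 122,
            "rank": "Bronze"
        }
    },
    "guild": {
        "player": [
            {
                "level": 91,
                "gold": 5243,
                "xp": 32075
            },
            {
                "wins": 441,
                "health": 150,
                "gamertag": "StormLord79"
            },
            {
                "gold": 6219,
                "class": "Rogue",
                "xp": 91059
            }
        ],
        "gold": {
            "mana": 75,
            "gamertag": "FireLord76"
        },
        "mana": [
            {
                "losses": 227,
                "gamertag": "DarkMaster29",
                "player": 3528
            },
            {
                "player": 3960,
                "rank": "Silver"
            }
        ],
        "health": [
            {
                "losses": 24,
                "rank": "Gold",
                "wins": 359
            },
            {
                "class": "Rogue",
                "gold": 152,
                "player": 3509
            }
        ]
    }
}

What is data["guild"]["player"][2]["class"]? "Rogue"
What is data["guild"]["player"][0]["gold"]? 5243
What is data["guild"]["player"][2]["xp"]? 91059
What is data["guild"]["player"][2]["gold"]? 6219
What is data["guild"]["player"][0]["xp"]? 32075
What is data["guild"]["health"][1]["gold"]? 152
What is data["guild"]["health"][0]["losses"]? 24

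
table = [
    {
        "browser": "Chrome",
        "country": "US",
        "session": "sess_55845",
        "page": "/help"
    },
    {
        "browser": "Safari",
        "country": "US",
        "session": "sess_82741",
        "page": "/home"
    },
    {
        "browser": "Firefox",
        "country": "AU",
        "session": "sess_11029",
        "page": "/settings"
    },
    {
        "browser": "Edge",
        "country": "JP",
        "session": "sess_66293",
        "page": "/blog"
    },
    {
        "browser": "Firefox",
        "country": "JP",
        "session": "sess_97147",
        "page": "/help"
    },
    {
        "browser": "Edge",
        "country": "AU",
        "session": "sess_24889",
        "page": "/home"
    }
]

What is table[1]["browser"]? "Safari"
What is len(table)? 6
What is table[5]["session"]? "sess_24889"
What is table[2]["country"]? "AU"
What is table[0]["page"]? "/help"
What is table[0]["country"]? "US"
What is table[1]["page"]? "/home"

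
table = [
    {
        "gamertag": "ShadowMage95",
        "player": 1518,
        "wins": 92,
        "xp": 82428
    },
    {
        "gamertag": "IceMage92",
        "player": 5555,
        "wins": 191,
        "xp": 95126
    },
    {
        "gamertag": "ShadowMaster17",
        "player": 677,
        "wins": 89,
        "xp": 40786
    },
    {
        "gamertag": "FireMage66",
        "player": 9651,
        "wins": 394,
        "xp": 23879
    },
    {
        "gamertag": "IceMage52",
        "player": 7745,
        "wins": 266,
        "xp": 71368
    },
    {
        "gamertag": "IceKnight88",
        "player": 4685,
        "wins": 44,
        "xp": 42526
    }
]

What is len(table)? 6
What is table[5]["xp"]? 42526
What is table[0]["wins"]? 92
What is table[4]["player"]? 7745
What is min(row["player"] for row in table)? 677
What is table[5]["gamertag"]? "IceKnight88"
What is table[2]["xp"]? 40786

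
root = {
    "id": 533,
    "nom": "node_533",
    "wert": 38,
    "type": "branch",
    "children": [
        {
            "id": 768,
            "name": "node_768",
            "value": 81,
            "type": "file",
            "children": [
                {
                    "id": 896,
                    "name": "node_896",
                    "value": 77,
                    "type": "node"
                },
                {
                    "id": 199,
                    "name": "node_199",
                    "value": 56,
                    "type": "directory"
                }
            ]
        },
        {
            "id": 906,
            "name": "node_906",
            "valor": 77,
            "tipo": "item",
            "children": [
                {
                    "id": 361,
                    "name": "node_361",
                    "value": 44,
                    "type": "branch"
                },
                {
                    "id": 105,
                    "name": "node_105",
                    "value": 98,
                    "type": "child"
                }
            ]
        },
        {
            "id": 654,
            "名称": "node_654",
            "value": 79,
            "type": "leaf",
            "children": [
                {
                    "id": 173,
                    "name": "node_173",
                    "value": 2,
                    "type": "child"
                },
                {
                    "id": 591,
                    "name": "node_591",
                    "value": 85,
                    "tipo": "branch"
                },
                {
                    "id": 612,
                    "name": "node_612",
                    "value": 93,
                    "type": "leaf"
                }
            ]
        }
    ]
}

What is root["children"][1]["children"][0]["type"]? "branch"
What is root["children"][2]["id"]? 654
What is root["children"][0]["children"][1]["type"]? "directory"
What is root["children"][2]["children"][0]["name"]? "node_173"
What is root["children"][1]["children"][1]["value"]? 98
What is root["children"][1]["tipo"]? "item"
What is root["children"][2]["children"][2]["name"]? "node_612"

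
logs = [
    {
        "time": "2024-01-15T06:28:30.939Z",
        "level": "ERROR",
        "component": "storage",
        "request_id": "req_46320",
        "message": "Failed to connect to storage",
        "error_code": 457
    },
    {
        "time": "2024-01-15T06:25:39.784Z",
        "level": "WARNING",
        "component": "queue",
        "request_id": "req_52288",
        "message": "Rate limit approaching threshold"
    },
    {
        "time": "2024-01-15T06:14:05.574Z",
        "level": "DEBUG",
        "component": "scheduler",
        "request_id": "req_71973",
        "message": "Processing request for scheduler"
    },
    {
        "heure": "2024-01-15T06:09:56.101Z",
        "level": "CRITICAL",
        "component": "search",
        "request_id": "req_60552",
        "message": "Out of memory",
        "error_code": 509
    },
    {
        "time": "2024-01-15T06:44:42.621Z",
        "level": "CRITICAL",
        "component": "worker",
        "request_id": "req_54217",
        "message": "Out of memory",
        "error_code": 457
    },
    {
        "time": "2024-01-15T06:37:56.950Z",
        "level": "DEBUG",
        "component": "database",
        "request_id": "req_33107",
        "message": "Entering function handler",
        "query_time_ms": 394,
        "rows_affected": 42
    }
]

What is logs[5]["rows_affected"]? 42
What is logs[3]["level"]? "CRITICAL"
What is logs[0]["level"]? "ERROR"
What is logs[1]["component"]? "queue"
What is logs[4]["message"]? "Out of memory"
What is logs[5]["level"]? "DEBUG"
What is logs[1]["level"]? "WARNING"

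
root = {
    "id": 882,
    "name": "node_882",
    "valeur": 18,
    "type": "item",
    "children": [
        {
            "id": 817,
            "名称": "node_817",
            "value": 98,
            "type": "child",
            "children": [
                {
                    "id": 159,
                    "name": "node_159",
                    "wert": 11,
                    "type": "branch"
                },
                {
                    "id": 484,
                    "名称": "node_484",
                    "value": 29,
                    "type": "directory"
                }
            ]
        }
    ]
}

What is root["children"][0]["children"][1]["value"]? 29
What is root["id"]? 882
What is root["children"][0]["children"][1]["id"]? 484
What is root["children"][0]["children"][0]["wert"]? 11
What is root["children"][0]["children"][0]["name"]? "node_159"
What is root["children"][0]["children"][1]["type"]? "directory"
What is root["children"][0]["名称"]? "node_817"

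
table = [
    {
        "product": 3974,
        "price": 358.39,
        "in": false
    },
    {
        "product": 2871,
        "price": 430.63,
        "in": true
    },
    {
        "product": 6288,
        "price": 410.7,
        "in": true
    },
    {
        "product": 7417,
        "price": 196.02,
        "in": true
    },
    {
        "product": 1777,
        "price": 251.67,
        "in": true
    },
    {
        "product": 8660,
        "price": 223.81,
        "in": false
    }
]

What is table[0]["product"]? 3974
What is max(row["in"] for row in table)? True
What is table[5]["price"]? 223.81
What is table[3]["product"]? 7417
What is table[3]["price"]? 196.02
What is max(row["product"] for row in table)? 8660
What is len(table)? 6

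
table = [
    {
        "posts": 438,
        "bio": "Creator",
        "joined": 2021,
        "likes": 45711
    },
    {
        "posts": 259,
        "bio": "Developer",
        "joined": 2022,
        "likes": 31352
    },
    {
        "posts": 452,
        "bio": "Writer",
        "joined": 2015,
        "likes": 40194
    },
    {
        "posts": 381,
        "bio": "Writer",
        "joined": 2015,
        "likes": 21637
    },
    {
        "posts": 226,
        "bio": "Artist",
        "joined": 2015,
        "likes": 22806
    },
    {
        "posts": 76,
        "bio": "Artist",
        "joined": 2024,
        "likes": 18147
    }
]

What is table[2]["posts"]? 452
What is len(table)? 6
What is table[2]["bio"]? "Writer"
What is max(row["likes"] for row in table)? 45711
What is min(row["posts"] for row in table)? 76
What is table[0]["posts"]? 438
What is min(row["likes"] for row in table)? 18147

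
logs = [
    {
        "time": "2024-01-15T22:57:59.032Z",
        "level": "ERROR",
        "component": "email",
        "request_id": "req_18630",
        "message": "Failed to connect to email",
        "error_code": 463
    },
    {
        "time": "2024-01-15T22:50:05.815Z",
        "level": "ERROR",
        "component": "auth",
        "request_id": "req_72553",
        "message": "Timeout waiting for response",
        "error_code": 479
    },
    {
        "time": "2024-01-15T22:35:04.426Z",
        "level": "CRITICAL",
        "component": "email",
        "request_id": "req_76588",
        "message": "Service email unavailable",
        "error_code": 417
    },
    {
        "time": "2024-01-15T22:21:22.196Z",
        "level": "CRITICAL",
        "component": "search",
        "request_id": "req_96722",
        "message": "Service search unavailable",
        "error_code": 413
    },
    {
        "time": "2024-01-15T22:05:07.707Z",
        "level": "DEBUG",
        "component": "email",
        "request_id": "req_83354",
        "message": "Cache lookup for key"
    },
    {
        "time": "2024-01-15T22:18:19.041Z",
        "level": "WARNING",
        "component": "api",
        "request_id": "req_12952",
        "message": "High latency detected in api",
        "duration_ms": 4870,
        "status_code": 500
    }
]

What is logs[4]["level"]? "DEBUG"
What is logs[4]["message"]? "Cache lookup for key"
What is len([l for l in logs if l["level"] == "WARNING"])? 1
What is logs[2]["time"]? "2024-01-15T22:35:04.426Z"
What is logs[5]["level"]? "WARNING"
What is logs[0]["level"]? "ERROR"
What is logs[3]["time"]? "2024-01-15T22:21:22.196Z"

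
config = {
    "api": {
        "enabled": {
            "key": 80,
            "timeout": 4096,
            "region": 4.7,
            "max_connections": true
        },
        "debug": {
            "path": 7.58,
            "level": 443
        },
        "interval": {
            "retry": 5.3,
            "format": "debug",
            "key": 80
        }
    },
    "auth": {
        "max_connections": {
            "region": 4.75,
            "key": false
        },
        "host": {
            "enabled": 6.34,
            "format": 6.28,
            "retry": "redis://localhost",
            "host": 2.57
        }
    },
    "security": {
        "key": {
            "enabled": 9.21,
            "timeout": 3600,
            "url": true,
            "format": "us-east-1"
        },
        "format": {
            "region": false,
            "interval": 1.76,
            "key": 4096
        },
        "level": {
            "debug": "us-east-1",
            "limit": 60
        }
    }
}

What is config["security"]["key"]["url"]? True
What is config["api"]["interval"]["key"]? 80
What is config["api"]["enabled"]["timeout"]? 4096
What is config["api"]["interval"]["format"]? "debug"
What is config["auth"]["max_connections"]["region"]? 4.75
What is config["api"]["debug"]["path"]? 7.58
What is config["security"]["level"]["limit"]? 60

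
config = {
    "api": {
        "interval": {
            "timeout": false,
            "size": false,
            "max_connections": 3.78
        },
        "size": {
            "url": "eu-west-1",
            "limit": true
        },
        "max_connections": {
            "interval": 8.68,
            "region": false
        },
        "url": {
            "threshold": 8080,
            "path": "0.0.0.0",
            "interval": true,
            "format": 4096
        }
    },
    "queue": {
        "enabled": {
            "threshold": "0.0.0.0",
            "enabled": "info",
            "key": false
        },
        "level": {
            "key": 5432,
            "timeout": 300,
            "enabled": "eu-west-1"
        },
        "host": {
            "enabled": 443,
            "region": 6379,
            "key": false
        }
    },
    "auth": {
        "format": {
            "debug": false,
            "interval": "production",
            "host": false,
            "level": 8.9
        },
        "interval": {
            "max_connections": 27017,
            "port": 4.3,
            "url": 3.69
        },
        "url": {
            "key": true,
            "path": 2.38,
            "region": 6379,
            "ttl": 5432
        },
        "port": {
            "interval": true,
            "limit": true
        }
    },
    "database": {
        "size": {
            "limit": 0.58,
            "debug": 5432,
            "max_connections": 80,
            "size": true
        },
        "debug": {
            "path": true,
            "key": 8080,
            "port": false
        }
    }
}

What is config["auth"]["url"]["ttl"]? 5432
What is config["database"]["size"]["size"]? True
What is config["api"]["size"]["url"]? "eu-west-1"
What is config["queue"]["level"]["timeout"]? 300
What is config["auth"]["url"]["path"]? 2.38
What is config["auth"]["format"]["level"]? 8.9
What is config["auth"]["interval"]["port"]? 4.3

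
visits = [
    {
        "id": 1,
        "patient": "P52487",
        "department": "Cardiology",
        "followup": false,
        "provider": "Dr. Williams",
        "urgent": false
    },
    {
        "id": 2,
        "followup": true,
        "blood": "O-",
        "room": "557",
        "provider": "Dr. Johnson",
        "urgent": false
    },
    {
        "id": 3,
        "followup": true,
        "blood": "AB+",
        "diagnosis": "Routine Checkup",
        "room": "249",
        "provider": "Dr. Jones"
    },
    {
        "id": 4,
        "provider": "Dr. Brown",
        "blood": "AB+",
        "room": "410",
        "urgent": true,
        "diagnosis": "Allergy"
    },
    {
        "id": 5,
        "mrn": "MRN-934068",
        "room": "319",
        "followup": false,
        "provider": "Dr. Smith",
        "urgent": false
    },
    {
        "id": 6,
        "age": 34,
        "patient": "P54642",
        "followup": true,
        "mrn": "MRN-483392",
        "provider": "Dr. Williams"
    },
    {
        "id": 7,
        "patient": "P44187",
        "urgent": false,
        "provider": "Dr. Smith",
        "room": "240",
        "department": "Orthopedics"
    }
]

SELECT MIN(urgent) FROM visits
False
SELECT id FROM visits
[1, 2, 3, 4, 5, 6, 7]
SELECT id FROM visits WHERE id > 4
[5, 6, 7]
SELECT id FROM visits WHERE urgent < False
[]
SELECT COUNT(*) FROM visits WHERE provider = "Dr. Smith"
2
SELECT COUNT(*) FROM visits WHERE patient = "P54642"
1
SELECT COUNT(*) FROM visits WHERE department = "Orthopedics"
1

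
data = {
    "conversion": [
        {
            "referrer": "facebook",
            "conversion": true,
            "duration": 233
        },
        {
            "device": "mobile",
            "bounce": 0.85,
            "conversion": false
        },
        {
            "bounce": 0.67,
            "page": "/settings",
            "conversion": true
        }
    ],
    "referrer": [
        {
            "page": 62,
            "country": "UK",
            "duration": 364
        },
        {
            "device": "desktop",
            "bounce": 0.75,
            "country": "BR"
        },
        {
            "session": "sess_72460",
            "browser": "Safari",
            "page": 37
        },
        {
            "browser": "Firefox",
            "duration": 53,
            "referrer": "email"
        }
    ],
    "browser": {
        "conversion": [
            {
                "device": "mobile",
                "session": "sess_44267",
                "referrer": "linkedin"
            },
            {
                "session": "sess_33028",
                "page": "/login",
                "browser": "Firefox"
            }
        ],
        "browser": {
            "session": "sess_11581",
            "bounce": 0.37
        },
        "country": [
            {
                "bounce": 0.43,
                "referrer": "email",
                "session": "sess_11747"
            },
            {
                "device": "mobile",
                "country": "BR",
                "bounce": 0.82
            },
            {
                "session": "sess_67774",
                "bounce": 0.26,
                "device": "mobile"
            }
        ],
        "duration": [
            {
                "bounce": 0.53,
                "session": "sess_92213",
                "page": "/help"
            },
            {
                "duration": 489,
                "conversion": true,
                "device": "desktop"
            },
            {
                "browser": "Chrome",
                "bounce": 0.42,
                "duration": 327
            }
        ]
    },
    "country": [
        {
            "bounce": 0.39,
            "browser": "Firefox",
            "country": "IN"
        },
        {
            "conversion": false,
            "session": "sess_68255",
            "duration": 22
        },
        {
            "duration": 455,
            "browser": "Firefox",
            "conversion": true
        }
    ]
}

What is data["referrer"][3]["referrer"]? "email"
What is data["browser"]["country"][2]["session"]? "sess_67774"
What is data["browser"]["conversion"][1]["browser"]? "Firefox"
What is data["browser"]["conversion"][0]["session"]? "sess_44267"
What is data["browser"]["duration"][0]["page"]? "/help"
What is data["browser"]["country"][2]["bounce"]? 0.26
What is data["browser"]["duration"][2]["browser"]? "Chrome"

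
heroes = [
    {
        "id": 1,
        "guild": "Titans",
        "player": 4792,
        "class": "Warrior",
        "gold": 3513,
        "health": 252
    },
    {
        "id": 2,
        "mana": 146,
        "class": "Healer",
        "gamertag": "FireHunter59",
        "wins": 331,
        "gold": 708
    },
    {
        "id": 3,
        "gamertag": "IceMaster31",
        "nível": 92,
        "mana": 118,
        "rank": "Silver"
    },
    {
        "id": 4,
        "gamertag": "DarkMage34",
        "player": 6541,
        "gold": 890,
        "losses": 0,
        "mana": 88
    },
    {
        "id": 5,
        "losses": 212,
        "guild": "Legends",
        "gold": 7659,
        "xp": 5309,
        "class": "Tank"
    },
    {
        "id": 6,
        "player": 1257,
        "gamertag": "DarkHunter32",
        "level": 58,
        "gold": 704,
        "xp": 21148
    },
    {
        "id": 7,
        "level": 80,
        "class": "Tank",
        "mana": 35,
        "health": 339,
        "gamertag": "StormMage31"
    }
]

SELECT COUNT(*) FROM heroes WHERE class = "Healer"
1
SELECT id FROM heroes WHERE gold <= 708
[2, 6]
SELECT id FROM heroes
[1, 2, 3, 4, 5, 6, 7]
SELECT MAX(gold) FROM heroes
7659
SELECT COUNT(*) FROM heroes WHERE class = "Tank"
2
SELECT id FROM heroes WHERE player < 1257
[]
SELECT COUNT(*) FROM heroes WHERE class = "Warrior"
1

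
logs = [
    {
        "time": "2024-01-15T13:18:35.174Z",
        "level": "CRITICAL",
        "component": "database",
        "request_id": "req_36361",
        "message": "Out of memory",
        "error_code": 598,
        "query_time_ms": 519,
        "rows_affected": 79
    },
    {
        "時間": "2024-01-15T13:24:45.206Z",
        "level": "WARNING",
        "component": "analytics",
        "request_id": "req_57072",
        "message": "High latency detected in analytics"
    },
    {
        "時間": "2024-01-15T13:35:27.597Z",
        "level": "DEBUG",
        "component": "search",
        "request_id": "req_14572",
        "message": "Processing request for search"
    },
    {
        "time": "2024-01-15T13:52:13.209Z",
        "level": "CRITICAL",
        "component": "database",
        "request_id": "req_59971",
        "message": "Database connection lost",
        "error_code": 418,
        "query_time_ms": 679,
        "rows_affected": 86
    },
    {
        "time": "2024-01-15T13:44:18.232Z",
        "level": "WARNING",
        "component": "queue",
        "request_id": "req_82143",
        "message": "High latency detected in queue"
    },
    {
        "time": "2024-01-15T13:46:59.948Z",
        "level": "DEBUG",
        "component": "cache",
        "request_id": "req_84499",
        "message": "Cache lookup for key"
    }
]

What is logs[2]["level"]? "DEBUG"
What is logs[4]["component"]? "queue"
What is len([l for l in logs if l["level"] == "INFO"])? 0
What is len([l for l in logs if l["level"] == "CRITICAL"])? 2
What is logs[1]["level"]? "WARNING"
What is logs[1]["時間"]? "2024-01-15T13:24:45.206Z"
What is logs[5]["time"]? "2024-01-15T13:46:59.948Z"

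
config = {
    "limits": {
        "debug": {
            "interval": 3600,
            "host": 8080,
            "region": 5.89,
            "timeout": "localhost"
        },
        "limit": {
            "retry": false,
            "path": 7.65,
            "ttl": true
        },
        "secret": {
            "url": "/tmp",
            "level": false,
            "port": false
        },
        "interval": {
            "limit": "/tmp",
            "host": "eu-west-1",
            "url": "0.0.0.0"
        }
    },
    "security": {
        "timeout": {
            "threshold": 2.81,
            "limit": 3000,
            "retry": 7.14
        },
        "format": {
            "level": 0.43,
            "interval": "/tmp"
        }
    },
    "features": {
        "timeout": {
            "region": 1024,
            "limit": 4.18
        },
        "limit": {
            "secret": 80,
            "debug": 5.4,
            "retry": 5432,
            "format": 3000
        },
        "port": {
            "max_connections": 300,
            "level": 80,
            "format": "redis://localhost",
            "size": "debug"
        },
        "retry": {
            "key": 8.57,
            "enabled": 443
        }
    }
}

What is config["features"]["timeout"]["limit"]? 4.18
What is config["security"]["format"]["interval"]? "/tmp"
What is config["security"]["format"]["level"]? 0.43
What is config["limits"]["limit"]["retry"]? False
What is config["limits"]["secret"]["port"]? False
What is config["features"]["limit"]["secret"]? 80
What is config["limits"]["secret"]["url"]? "/tmp"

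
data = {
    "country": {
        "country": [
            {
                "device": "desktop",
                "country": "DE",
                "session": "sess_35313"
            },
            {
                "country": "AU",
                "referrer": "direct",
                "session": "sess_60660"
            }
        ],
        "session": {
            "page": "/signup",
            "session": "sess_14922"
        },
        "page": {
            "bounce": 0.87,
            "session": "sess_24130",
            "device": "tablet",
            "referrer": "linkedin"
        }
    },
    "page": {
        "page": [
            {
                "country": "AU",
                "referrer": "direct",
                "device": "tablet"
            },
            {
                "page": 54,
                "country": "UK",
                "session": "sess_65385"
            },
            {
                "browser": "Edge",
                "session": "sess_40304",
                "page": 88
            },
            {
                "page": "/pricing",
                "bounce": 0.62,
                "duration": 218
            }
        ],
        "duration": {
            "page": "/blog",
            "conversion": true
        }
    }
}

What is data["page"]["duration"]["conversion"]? True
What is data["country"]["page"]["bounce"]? 0.87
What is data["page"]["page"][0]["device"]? "tablet"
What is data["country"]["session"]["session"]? "sess_14922"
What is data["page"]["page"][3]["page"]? "/pricing"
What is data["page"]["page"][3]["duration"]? 218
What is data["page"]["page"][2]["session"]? "sess_40304"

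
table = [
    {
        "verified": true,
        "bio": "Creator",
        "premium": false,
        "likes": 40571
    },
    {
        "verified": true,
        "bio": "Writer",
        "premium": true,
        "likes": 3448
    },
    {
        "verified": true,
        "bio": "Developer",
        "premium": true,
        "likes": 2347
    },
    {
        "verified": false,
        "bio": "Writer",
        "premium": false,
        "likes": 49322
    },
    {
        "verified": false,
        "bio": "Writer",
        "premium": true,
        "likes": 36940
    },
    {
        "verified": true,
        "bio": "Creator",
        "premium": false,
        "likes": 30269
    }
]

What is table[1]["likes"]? 3448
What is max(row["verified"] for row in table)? True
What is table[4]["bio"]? "Writer"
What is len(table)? 6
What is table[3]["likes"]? 49322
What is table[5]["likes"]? 30269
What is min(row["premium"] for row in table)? False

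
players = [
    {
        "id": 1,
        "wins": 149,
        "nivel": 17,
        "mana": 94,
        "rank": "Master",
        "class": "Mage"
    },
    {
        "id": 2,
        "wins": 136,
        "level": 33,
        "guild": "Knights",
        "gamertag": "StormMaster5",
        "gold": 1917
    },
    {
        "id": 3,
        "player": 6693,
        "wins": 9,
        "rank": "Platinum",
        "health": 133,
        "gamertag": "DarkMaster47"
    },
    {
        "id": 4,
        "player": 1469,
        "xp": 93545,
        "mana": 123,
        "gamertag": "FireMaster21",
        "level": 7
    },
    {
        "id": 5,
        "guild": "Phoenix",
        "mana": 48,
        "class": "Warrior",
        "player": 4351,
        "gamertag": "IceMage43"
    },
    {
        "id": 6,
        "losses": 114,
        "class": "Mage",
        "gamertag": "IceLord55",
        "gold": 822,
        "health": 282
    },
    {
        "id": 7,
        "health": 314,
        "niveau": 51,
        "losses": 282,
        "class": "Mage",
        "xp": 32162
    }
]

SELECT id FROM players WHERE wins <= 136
[2, 3]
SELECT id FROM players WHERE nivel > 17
[]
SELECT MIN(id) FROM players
1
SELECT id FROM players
[1, 2, 3, 4, 5, 6, 7]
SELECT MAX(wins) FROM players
149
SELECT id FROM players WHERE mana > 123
[]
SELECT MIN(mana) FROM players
48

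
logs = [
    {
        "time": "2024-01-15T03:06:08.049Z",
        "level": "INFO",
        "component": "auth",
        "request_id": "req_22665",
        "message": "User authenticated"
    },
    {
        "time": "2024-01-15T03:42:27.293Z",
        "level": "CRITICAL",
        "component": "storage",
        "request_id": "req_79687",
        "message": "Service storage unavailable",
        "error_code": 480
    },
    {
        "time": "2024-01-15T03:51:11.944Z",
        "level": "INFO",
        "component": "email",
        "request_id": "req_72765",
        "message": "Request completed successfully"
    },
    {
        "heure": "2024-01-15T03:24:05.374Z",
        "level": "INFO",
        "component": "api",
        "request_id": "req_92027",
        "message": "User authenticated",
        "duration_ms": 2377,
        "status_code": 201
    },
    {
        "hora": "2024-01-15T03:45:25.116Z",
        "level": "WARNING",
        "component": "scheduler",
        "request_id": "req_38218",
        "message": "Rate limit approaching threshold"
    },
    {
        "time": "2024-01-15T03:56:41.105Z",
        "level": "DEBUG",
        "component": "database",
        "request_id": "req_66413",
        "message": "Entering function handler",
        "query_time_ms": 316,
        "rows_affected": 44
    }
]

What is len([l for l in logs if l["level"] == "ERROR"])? 0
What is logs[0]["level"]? "INFO"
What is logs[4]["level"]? "WARNING"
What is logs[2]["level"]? "INFO"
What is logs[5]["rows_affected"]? 44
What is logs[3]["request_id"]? "req_92027"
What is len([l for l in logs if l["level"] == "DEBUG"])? 1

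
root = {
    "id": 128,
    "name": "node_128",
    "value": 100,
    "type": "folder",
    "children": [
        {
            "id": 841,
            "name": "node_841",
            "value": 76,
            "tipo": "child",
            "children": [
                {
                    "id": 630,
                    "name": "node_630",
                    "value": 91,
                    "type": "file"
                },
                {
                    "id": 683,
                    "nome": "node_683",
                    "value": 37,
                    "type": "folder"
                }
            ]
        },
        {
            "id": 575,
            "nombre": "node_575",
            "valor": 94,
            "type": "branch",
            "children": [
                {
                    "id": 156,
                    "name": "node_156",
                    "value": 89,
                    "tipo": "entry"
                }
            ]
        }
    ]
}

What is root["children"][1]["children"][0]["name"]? "node_156"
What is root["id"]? 128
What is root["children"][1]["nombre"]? "node_575"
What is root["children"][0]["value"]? 76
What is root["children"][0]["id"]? 841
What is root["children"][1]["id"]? 575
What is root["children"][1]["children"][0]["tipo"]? "entry"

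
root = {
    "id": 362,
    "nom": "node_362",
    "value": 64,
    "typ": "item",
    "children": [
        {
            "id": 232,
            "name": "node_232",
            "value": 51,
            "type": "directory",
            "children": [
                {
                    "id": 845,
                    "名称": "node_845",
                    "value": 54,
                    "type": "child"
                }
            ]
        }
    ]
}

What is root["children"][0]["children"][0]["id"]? 845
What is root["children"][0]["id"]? 232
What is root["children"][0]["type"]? "directory"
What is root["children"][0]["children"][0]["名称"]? "node_845"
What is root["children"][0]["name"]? "node_232"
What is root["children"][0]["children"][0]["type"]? "child"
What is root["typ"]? "item"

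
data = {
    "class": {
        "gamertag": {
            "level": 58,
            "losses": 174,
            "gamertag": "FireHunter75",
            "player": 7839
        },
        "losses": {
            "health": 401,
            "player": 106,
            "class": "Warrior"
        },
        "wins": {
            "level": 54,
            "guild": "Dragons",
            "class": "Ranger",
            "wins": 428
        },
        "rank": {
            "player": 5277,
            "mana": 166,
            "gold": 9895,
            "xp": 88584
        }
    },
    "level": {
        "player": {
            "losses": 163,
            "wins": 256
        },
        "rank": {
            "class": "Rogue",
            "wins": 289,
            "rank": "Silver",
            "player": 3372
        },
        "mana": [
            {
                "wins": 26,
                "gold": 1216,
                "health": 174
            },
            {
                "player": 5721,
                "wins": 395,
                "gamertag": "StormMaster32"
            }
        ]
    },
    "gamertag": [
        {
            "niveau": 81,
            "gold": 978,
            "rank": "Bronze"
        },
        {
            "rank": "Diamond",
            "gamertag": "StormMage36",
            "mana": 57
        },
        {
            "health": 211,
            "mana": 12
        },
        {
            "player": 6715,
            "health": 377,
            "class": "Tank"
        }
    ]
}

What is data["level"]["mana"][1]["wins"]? 395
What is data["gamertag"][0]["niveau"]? 81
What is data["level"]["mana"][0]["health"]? 174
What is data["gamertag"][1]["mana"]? 57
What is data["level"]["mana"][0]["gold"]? 1216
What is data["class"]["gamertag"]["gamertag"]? "FireHunter75"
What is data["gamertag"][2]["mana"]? 12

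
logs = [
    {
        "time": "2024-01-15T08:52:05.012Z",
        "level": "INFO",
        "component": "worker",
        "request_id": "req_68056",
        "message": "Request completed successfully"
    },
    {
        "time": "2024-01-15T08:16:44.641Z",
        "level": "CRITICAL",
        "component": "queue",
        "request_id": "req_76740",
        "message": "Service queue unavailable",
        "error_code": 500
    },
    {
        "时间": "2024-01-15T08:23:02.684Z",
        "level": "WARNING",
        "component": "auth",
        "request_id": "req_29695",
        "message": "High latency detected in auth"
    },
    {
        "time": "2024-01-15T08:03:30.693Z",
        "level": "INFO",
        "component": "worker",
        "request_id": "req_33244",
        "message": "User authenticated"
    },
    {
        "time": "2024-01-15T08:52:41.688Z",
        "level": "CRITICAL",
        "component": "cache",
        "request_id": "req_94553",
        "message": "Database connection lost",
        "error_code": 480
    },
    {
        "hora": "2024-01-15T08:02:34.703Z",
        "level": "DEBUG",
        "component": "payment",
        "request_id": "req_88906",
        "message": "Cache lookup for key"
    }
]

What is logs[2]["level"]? "WARNING"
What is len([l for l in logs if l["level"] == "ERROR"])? 0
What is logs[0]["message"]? "Request completed successfully"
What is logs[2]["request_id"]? "req_29695"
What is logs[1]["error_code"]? 500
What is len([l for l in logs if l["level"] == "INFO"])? 2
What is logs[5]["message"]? "Cache lookup for key"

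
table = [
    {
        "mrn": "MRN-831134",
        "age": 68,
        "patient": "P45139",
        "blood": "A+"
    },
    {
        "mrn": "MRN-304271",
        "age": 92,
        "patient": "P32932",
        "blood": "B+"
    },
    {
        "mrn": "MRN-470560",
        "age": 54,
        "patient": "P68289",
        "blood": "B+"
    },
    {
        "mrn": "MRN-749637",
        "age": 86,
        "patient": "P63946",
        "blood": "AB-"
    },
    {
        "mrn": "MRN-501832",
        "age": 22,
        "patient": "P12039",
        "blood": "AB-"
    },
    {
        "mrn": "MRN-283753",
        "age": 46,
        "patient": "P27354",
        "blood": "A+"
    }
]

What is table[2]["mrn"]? "MRN-470560"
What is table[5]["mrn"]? "MRN-283753"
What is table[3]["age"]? 86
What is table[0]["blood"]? "A+"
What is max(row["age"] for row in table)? 92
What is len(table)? 6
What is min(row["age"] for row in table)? 22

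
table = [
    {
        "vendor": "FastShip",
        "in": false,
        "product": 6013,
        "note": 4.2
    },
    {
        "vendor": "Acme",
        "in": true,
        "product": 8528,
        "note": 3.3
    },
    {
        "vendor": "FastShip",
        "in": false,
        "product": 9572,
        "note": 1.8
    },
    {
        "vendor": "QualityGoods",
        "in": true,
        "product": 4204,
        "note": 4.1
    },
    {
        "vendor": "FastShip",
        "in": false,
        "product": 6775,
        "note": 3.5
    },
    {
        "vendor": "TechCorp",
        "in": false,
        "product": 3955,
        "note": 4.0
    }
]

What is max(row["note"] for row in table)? 4.2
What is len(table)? 6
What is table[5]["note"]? 4.0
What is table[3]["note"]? 4.1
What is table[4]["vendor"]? "FastShip"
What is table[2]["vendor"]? "FastShip"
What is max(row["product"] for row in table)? 9572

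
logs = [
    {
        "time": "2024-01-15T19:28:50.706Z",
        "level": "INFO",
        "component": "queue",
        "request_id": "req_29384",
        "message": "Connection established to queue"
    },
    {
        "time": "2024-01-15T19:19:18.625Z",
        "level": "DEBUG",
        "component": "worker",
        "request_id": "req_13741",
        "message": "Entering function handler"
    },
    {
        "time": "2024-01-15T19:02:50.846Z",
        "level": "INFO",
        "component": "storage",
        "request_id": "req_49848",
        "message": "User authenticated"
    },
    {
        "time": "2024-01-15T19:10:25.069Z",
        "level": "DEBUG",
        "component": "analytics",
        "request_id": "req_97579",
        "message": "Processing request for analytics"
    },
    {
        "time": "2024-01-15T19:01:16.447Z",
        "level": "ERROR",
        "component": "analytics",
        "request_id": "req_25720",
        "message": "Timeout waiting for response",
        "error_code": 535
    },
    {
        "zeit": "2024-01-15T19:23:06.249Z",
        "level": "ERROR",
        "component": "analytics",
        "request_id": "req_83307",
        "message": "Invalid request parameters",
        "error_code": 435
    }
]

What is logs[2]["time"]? "2024-01-15T19:02:50.846Z"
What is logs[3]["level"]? "DEBUG"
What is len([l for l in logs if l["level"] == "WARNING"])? 0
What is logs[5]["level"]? "ERROR"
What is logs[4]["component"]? "analytics"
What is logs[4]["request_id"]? "req_25720"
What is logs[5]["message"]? "Invalid request parameters"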